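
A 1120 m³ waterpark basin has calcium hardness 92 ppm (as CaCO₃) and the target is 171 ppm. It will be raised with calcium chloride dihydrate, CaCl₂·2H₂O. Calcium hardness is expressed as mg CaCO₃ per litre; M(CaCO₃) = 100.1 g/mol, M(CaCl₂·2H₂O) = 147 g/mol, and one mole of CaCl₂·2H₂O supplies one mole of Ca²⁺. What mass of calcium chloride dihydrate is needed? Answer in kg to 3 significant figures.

130 kg

Volume: 1120 m³ = 1,120,000 L.
Hardness to add: (171 − 92) = 79 mg/L as CaCO₃ × 1,120,000 L = 88,480 g as CaCO₃.
Moles of Ca²⁺ (1 mol Ca²⁺ ≡ 1 mol CaCO₃): 88,480 / 100.1 g/mol = 883.9 mol.
Mass of CaCl₂·2H₂O: 883.9 × 147 = 129,900 g.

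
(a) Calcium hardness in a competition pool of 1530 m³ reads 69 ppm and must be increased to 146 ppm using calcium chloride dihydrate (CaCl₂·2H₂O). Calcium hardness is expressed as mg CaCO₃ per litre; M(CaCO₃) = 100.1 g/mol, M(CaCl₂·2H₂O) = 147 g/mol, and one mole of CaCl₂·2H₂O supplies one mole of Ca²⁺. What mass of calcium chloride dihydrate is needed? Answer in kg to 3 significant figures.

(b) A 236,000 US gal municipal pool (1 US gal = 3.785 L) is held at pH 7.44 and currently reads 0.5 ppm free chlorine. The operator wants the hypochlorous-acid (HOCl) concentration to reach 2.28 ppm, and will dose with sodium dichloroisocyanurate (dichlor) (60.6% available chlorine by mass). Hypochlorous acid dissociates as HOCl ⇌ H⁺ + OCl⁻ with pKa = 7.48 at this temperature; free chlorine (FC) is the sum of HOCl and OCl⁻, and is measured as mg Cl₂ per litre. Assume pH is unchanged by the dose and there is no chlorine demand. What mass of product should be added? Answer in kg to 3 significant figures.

(a) 173 kg; (b) 5.69 kg

(a) Volume: 1530 m³ = 1,530,000 L.
(a) Hardness to add: (146 − 69) = 77 mg/L as CaCO₃ × 1,530,000 L = 117,800 g as CaCO₃.
(a) Moles of Ca²⁺ (1 mol Ca²⁺ ≡ 1 mol CaCO₃): 117,800 / 100.1 g/mol = 1177 mol.
(a) Mass of CaCl₂·2H₂O: 1177 × 147 = 173,000 g.

(b) Volume: 236,000 US gal × 3.785 L/gal = 893,260 L.
(b) [OCl⁻]/[HOCl] = 10^(pH − pKa) = 10^(7.44 − 7.48) = 0.912; fraction as HOCl = 1/(1 + 0.912) = 0.523.
(b) Free chlorine required for 2.28 ppm HOCl: 2.28 / 0.523 = 4.359 ppm.
(b) FC to add: 4.359 − 0.5 = 3.859 mg/L as Cl₂.
(b) Cl₂ equivalent: 3.859 mg/L × 893,260 L = 3447 g.
(b) Product at 60.6% available Cl: 3447 / 0.606 = 5689 g.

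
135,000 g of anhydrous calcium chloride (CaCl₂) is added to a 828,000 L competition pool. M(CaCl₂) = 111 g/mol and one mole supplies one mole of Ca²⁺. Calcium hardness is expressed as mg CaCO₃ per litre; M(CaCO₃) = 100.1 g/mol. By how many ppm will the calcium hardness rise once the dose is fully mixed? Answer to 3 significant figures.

147 ppm

Moles of Ca²⁺: 135,000 g ÷ 111 g/mol = 1216 mol.
As CaCO₃: 1216 mol × 100.1 g/mol = 121,700 g.
Rise: 121,700 g / 828,000 L × 1000 = 147 mg/L.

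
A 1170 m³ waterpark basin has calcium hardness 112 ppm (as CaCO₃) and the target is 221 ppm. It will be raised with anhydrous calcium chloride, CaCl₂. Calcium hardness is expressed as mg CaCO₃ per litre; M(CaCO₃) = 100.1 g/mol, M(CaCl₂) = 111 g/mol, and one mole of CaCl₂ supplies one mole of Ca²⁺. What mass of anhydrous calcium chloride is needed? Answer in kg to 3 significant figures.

Volume: 1170 m³ = 1,170,000 L.
Hardness to add: (221 − 112) = 109 mg/L as CaCO₃ × 1,170,000 L = 127,500 g as CaCO₃.
Moles of Ca²⁺ (1 mol Ca²⁺ ≡ 1 mol CaCO₃): 127,500 / 100.1 g/mol = 1274 mol.
Mass of CaCl₂: 1274 × 111 = 141,400 g.

141 kg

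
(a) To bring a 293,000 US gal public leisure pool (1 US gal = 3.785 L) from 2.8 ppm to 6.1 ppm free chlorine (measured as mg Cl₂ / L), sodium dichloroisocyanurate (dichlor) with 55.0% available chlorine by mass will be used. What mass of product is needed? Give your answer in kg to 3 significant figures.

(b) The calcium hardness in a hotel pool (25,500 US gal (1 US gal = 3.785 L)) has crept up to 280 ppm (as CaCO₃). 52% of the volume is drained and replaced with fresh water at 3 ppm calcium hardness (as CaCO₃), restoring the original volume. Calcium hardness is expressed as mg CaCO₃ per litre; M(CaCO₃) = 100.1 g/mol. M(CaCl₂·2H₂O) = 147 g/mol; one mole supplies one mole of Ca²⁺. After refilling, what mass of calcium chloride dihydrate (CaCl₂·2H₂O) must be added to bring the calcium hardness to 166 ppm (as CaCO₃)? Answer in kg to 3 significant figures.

(a) 6.65 kg; (b) 4.26 kg

(a) Volume: 293,000 US gal × 3.785 L/gal = 1,109,005 L.
(a) Chlorine deficit: 6.1 − 2.8 = 3.3 ppm = 3.3 mg/L as Cl₂.
(a) Cl₂ equivalent needed: 3.3 mg/L × 1,109,005 L = 3,660,000 mg = 3660 g.
(a) Product at 55.0% available chlorine: 3660 / 0.55 = 6654 g.

(b) Volume: 25,500 US gal × 3.785 L/gal = 96,518 L.
(b) After draining 52% and refilling: 280 × 0.48 + 3 × 0.52 = 135.96 ppm.
(b) Deficit to target: 166 − 135.96 = 30.04 mg/L.
(b) As CaCO₃: 30.04 mg/L × 96,518 L = 2899 g; ÷ 100.1 = 28.96 mol Ca²⁺.
(b) Mass: 28.96 × 147 = 4258 g.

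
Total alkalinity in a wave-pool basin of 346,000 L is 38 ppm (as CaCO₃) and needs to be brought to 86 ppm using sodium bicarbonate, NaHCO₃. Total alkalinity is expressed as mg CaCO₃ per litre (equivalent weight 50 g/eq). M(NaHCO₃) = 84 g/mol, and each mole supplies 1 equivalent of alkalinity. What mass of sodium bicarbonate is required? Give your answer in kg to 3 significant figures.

Alkalinity to add: (86 − 38) = 48 mg/L as CaCO₃ × 346,000 L = 16,610 g as CaCO₃.
Equivalents: 16,610 g ÷ 50 g/eq = 332.2 eq.
NaHCO₃ supplies 1 eq per mole → 332.2 mol.
Mass: 332.2 mol × 84 g/mol = 27,900 g.

27.9 kg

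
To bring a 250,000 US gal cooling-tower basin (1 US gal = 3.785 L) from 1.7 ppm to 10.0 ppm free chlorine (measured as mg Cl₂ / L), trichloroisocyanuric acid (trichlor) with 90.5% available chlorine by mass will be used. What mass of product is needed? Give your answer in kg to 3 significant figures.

8.68 kg

Volume: 250,000 US gal × 3.785 L/gal = 946,250 L.
Chlorine deficit: 10.0 − 1.7 = 8.3 ppm = 8.3 mg/L as Cl₂.
Cl₂ equivalent needed: 8.3 mg/L × 946,250 L = 7,854,000 mg = 7854 g.
Product at 90.5% available chlorine: 7854 / 0.905 = 8678 g.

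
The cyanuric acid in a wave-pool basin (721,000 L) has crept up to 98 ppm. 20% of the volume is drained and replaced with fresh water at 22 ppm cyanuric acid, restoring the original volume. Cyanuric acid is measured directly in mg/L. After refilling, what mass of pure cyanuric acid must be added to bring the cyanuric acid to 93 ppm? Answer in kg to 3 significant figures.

7.35 kg

After draining 20% and refilling: 98 × 0.80 + 22 × 0.20 = 82.8 ppm.
Deficit to target: 93 − 82.8 = 10.2 mg/L.
Mass: 10.2 mg/L × 721,000 L = 7354 g cyanuric acid.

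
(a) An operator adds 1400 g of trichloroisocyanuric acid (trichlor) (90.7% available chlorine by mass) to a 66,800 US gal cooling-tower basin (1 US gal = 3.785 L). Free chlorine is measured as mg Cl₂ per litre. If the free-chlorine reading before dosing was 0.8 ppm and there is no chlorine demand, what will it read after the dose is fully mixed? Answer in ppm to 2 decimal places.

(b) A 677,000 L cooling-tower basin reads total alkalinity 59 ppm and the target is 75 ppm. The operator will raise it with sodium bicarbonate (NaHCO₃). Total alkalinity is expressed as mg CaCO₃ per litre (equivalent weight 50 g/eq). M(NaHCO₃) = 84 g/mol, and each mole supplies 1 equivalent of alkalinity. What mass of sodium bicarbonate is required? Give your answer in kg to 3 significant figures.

(a) Volume: 66,800 US gal × 3.785 L/gal = 252,838 L.
(a) Available chlorine delivered: 1400 g × 0.907 = 1270 g as Cl₂.
(a) Concentration rise: 1270 g / 252,838 L = 5.022 mg/L = 5.02 ppm.
(a) Final FC: 0.8 + 5.02 = 5.82 ppm.

(b) Alkalinity to add: (75 − 59) = 16 mg/L as CaCO₃ × 677,000 L = 10,830 g as CaCO₃.
(b) Equivalents: 10,830 g ÷ 50 g/eq = 216.6 eq.
(b) NaHCO₃ supplies 1 eq per mole → 216.6 mol.
(b) Mass: 216.6 mol × 84 g/mol = 18,200 g.

(a) 5.82 ppm; (b) 18.2 kg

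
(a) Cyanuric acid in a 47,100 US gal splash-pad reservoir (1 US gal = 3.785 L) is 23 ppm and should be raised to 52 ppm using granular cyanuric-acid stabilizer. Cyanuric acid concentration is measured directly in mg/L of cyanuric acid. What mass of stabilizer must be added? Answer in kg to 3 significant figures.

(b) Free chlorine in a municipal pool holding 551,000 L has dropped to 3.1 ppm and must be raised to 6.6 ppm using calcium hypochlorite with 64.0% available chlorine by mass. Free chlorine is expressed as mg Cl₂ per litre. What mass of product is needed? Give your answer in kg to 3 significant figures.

(a) 5.17 kg; (b) 3.01 kg

(a) Volume: 47,100 US gal × 3.785 L/gal = 178,274 L.
(a) CYA to add: (52 − 23) = 29 mg/L × 178,274 L = 5170 g cyanuric acid.

(b) Chlorine deficit: 6.6 − 3.1 = 3.5 ppm = 3.5 mg/L as Cl₂.
(b) Cl₂ equivalent needed: 3.5 mg/L × 551,000 L = 1,928,000 mg = 1928 g.
(b) Product at 64.0% available chlorine: 1928 / 0.64 = 3013 g.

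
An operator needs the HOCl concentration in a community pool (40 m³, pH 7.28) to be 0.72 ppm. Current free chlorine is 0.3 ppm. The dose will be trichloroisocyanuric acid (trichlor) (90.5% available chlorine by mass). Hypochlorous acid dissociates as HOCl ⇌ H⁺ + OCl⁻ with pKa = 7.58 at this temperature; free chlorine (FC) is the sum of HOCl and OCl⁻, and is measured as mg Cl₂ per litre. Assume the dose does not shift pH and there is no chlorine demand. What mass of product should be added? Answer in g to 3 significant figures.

Volume: 40 m³ = 40,000 L.
[OCl⁻]/[HOCl] = 10^(pH − pKa) = 10^(7.28 − 7.58) = 0.5012; fraction as HOCl = 1/(1 + 0.5012) = 0.6661.
Free chlorine required for 0.72 ppm HOCl: 0.72 / 0.6661 = 1.081 ppm.
FC to add: 1.081 − 0.3 = 0.7809 mg/L as Cl₂.
Cl₂ equivalent: 0.7809 mg/L × 40,000 L = 31.23 g.
Product at 90.5% available Cl: 31.23 / 0.905 = 34.51 g.

34.5 g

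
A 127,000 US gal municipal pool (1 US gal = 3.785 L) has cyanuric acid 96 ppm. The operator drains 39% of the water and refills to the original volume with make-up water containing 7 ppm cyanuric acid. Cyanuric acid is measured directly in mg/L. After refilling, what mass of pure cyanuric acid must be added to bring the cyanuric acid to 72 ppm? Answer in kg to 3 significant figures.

Volume: 127,000 US gal × 3.785 L/gal = 480,695 L.
After draining 39% and refilling: 96 × 0.61 + 7 × 0.39 = 61.29 ppm.
Deficit to target: 72 − 61.29 = 10.71 mg/L.
Mass: 10.71 mg/L × 480,695 L = 5148 g cyanuric acid.

5.15 kg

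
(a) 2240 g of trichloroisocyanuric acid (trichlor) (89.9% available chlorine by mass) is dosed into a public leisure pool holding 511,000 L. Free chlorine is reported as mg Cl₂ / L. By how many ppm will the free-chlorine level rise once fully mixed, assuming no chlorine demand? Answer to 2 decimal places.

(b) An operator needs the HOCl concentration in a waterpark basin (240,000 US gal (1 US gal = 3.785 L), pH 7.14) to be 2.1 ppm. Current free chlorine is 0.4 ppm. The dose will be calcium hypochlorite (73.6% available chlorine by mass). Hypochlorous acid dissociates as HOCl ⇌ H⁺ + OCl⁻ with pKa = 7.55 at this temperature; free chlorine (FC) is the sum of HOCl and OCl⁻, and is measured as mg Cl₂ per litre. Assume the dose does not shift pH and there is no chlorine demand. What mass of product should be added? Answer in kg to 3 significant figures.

(a) Available chlorine delivered: 2240 g × 0.899 = 2014 g as Cl₂.
(a) Concentration rise: 2014 g / 511,000 L = 3.941 mg/L = 3.94 ppm.

(b) Volume: 240,000 US gal × 3.785 L/gal = 908,400 L.
(b) [OCl⁻]/[HOCl] = 10^(pH − pKa) = 10^(7.14 − 7.55) = 0.389; fraction as HOCl = 1/(1 + 0.389) = 0.7199.
(b) Free chlorine required for 2.1 ppm HOCl: 2.1 / 0.7199 = 2.917 ppm.
(b) FC to add: 2.917 − 0.4 = 2.517 mg/L as Cl₂.
(b) Cl₂ equivalent: 2.517 mg/L × 908,400 L = 2286 g.
(b) Product at 73.6% available Cl: 2286 / 0.736 = 3107 g.

(a) 3.94 ppm; (b) 3.11 kg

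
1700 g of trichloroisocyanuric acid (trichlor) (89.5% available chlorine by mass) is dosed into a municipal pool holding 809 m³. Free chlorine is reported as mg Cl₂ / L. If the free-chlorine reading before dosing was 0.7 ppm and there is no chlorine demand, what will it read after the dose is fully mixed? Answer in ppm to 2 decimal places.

2.58 ppm

Volume: 809 m³ = 809,000 L.
Available chlorine delivered: 1700 g × 0.895 = 1522 g as Cl₂.
Concentration rise: 1522 g / 809,000 L = 1.881 mg/L = 1.88 ppm.
Final FC: 0.7 + 1.88 = 2.58 ppm.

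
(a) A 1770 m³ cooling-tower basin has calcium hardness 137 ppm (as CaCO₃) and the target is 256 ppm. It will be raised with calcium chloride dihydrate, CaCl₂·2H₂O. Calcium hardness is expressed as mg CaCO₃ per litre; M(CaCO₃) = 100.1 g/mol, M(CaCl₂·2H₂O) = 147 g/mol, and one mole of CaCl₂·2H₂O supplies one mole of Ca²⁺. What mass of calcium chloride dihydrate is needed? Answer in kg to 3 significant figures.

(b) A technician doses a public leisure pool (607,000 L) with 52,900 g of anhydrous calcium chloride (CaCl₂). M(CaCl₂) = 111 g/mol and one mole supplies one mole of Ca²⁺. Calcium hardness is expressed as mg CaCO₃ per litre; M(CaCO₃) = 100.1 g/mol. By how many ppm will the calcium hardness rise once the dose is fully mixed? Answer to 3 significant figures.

(a) Volume: 1770 m³ = 1,770,000 L.
(a) Hardness to add: (256 − 137) = 119 mg/L as CaCO₃ × 1,770,000 L = 210,600 g as CaCO₃.
(a) Moles of Ca²⁺ (1 mol Ca²⁺ ≡ 1 mol CaCO₃): 210,600 / 100.1 g/mol = 2104 mol.
(a) Mass of CaCl₂·2H₂O: 2104 × 147 = 309,300 g.

(b) Moles of Ca²⁺: 52,900 g ÷ 111 g/mol = 476.6 mol.
(b) As CaCO₃: 476.6 mol × 100.1 g/mol = 47,710 g.
(b) Rise: 47,710 g / 607,000 L × 1000 = 78.59 mg/L.

(a) 309 kg; (b) 78.6 ppm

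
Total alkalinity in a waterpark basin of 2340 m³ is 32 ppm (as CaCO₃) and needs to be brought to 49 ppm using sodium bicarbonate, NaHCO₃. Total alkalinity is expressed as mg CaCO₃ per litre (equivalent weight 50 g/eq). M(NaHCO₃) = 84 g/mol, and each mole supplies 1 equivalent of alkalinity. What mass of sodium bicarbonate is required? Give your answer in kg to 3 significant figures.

66.8 kg

Volume: 2340 m³ = 2,340,000 L.
Alkalinity to add: (49 − 32) = 17 mg/L as CaCO₃ × 2,340,000 L = 39,780 g as CaCO₃.
Equivalents: 39,780 g ÷ 50 g/eq = 795.6 eq.
NaHCO₃ supplies 1 eq per mole → 795.6 mol.
Mass: 795.6 mol × 84 g/mol = 66,830 g.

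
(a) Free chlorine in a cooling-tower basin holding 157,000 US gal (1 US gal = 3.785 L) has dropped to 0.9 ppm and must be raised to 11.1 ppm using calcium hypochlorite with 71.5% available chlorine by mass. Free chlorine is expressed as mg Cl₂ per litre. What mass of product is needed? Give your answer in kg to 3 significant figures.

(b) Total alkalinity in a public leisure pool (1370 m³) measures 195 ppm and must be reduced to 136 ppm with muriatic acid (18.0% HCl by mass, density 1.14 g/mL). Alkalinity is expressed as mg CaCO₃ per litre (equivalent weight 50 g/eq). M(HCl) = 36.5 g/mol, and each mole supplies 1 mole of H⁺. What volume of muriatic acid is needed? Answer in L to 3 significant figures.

(a) 8.48 kg; (b) 288 L

(a) Volume: 157,000 US gal × 3.785 L/gal = 594,245 L.
(a) Chlorine deficit: 11.1 − 0.9 = 10.2 ppm = 10.2 mg/L as Cl₂.
(a) Cl₂ equivalent needed: 10.2 mg/L × 594,245 L = 6,061,000 mg = 6061 g.
(a) Product at 71.5% available chlorine: 6061 / 0.715 = 8477 g.

(b) Volume: 1370 m³ = 1,370,000 L.
(b) Alkalinity to neutralize: (195 − 136) = 59 mg/L as CaCO₃ × 1,370,000 L = 80,830 g as CaCO₃.
(b) Equivalents of H⁺ required: 80,830 ÷ 50 g/eq = 1617 eq = 1617 mol HCl.
(b) Mass of HCl: 1617 × 36.5 = 59,010 g.
(b) Mass of 18.0% solution: 59,010 / 0.18 = 327,800 g.
(b) Volume: 327,800 g ÷ 1.14 g/mL = 287,600 mL.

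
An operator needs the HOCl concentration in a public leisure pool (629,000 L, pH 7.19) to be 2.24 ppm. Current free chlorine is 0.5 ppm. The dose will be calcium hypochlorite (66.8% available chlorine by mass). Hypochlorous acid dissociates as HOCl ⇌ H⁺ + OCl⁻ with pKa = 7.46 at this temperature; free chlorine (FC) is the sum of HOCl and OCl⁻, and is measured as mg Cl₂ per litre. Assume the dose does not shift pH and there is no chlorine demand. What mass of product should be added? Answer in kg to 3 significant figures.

[OCl⁻]/[HOCl] = 10^(pH − pKa) = 10^(7.19 − 7.46) = 0.537; fraction as HOCl = 1/(1 + 0.537) = 0.6506.
Free chlorine required for 2.24 ppm HOCl: 2.24 / 0.6506 = 3.443 ppm.
FC to add: 3.443 − 0.5 = 2.943 mg/L as Cl₂.
Cl₂ equivalent: 2.943 mg/L × 629,000 L = 1851 g.
Product at 66.8% available Cl: 1851 / 0.668 = 2771 g.

2.77 kg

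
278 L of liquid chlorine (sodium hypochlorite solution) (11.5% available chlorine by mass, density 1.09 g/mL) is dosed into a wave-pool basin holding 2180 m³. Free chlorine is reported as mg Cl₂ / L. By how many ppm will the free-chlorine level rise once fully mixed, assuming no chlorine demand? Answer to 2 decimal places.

15.98 ppm

Volume: 2180 m³ = 2,180,000 L.
Mass of solution: 278 L × 1000 mL/L × 1.09 g/mL = 303,000 g.
Available chlorine delivered: 303,000 g × 0.115 = 34,850 g as Cl₂.
Concentration rise: 34,850 g / 2,180,000 L = 15.98 mg/L = 15.98 ppm.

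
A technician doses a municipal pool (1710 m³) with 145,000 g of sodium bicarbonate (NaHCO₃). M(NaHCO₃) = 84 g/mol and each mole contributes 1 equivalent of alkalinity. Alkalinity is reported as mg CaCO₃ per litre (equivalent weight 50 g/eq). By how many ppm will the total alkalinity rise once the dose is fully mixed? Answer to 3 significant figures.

50.5 ppm

Volume: 1710 m³ = 1,710,000 L.
Moles of NaHCO₃: 145,000 g ÷ 84 g/mol = 1726 mol → 1726 eq of alkalinity.
As CaCO₃: 1726 eq × 50 g/eq = 86,310 g.
Rise: 86,310 g / 1,710,000 L × 1000 = 50.47 mg/L.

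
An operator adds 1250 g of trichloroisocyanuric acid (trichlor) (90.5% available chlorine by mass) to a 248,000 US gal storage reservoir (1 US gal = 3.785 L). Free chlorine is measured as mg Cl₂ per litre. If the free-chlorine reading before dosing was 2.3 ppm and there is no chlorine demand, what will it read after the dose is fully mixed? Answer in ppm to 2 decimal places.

Volume: 248,000 US gal × 3.785 L/gal = 938,680 L.
Available chlorine delivered: 1250 g × 0.905 = 1131 g as Cl₂.
Concentration rise: 1131 g / 938,680 L = 1.205 mg/L = 1.21 ppm.
Final FC: 2.3 + 1.21 = 3.51 ppm.

3.51 ppm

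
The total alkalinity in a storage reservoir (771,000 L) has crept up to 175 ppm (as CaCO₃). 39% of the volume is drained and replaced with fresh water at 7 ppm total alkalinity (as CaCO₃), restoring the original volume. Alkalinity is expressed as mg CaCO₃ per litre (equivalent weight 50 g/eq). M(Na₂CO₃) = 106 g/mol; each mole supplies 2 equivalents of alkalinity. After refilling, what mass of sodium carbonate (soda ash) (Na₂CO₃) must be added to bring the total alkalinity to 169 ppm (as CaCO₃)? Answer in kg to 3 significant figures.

After draining 39% and refilling: 175 × 0.61 + 7 × 0.39 = 109.48 ppm.
Deficit to target: 169 − 109.48 = 59.52 mg/L.
As CaCO₃: 59.52 mg/L × 771,000 L = 45,890 g; ÷ 50 g/eq ÷ 2 = 458.9 mol Na₂CO₃.
Mass: 458.9 × 106 = 48,640 g.

48.6 kg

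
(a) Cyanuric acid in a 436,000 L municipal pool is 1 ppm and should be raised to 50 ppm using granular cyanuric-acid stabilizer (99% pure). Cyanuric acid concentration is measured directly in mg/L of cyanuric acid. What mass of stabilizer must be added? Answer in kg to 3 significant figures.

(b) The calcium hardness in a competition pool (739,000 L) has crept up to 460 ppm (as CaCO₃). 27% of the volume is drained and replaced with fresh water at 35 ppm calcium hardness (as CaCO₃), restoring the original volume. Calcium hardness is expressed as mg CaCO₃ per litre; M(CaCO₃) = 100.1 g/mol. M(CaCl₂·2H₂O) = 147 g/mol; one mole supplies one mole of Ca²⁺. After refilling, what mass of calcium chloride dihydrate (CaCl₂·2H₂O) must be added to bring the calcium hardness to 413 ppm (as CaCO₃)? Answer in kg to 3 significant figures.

(a) CYA to add: (50 − 1) = 49 mg/L × 436,000 L = 21,360 g cyanuric acid.
(a) At 99% purity: 21,360 / 0.99 = 21,580 g product.

(b) After draining 27% and refilling: 460 × 0.73 + 35 × 0.27 = 345.25 ppm.
(b) Deficit to target: 413 − 345.25 = 67.75 mg/L.
(b) As CaCO₃: 67.75 mg/L × 739,000 L = 50,070 g; ÷ 100.1 = 500.2 mol Ca²⁺.
(b) Mass: 500.2 × 147 = 73,530 g.

(a) 21.6 kg; (b) 73.5 kg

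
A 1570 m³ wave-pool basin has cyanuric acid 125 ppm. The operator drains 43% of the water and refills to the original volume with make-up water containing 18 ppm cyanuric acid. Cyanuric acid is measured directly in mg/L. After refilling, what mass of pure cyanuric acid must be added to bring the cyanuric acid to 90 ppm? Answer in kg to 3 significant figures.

Volume: 1570 m³ = 1,570,000 L.
After draining 43% and refilling: 125 × 0.57 + 18 × 0.43 = 78.99 ppm.
Deficit to target: 90 − 78.99 = 11.01 mg/L.
Mass: 11.01 mg/L × 1,570,000 L = 17,290 g cyanuric acid.

17.3 kg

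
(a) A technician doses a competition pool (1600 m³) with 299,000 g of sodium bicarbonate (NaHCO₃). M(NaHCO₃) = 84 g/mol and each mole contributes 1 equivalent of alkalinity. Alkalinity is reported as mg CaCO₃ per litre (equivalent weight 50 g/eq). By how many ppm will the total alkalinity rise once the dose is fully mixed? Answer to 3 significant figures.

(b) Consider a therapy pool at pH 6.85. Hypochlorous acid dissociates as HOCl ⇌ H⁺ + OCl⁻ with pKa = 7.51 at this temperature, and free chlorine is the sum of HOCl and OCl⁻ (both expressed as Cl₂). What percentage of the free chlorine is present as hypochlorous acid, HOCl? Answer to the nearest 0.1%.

(a) Volume: 1600 m³ = 1,600,000 L.
(a) Moles of NaHCO₃: 299,000 g ÷ 84 g/mol = 3560 mol → 3560 eq of alkalinity.
(a) As CaCO₃: 3560 eq × 50 g/eq = 178,000 g.
(a) Rise: 178,000 g / 1,600,000 L × 1000 = 111.2 mg/L.

(b) [OCl⁻]/[HOCl] = 10^(pH − pKa) = 10^(6.85 − 7.51) = 10^-0.66 = 0.2188.
(b) Fraction as HOCl = 1 / (1 + 0.2188) = 0.8205.

(a) 111 ppm; (b) 82.0%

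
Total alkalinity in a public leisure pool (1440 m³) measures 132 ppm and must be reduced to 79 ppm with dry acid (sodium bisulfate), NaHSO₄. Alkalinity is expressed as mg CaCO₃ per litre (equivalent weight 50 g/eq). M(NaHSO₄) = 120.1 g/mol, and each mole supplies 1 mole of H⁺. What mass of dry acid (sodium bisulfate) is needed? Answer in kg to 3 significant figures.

183 kg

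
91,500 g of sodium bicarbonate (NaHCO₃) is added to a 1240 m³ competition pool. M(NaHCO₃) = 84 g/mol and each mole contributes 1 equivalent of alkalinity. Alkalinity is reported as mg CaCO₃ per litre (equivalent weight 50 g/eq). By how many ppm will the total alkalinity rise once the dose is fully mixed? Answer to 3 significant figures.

Volume: 1240 m³ = 1,240,000 L.
Moles of NaHCO₃: 91,500 g ÷ 84 g/mol = 1089 mol → 1089 eq of alkalinity.
As CaCO₃: 1089 eq × 50 g/eq = 54,460 g.
Rise: 54,460 g / 1,240,000 L × 1000 = 43.92 mg/L.

43.9 ppm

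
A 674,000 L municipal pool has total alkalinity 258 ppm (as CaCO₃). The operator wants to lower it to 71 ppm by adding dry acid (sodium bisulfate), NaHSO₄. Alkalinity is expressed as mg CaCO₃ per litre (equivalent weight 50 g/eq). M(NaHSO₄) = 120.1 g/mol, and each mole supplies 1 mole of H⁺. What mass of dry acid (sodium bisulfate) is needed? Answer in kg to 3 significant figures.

Alkalinity to neutralize: (258 − 71) = 187 mg/L as CaCO₃ × 674,000 L = 126,000 g as CaCO₃.
Equivalents of H⁺ required: 126,000 ÷ 50 g/eq = 2521 eq = 2521 mol NaHSO₄.
Mass of NaHSO₄: 2521 × 120.1 = 302,700 g.

303 kg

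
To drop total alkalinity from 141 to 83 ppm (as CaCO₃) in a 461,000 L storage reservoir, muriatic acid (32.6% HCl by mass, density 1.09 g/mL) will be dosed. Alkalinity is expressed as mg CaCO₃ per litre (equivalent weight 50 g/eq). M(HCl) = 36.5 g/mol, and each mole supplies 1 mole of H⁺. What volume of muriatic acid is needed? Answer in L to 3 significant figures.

Alkalinity to neutralize: (141 − 83) = 58 mg/L as CaCO₃ × 461,000 L = 26,740 g as CaCO₃.
Equivalents of H⁺ required: 26,740 ÷ 50 g/eq = 534.8 eq = 534.8 mol HCl.
Mass of HCl: 534.8 × 36.5 = 19,520 g.
Mass of 32.6% solution: 19,520 / 0.326 = 59,870 g.
Volume: 59,870 g ÷ 1.09 g/mL = 54,930 mL.

54.9 L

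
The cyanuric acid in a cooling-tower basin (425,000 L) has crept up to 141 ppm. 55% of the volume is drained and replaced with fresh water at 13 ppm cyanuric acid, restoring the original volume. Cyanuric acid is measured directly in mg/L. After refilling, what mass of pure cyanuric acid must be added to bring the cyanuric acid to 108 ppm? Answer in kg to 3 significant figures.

After draining 55% and refilling: 141 × 0.45 + 13 × 0.55 = 70.6 ppm.
Deficit to target: 108 − 70.6 = 37.4 mg/L.
Mass: 37.4 mg/L × 425,000 L = 15,900 g cyanuric acid.

15.9 kg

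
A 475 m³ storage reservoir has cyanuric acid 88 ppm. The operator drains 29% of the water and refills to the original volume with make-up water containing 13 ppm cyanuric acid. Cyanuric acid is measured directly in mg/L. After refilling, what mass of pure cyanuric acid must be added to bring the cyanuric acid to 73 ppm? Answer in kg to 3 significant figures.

3.21 kg

Volume: 475 m³ = 475,000 L.
After draining 29% and refilling: 88 × 0.71 + 13 × 0.29 = 66.25 ppm.
Deficit to target: 73 − 66.25 = 6.75 mg/L.
Mass: 6.75 mg/L × 475,000 L = 3206 g cyanuric acid.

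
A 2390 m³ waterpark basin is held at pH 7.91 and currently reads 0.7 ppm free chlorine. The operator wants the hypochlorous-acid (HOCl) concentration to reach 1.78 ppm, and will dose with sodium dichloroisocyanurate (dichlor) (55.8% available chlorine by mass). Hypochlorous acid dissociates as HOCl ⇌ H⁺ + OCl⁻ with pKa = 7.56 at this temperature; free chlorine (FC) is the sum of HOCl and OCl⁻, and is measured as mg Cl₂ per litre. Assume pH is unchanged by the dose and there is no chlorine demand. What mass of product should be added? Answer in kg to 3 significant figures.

21.7 kg

Volume: 2390 m³ = 2,390,000 L.
[OCl⁻]/[HOCl] = 10^(pH − pKa) = 10^(7.91 − 7.56) = 2.239; fraction as HOCl = 1/(1 + 2.239) = 0.3088.
Free chlorine required for 1.78 ppm HOCl: 1.78 / 0.3088 = 5.765 ppm.
FC to add: 5.765 − 0.7 = 5.065 mg/L as Cl₂.
Cl₂ equivalent: 5.065 mg/L × 2,390,000 L = 12,110 g.
Product at 55.8% available Cl: 12,110 / 0.558 = 21,690 g.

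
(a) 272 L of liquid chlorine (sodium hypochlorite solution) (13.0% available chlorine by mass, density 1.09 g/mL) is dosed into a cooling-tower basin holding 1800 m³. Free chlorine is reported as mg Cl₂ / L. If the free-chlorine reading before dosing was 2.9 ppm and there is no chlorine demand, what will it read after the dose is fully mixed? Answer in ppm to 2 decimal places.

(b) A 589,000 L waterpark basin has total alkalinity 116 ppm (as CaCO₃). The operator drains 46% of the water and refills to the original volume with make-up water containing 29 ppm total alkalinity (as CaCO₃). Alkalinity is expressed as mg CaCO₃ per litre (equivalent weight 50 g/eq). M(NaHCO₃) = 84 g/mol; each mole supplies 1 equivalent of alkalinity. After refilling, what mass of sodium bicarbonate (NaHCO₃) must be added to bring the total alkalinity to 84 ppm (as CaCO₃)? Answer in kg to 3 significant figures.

(a) 24.31 ppm; (b) 7.94 kg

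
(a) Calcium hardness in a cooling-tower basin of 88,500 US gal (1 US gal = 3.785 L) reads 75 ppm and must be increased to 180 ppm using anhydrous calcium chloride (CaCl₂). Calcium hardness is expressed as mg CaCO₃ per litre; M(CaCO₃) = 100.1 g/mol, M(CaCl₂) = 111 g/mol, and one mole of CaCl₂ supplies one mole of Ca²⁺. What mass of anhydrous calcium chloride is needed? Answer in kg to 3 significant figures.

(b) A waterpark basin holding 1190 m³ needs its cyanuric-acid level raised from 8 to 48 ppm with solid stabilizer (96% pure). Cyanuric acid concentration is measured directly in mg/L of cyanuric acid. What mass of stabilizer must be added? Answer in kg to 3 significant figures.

(a) 39.0 kg; (b) 49.6 kg

(a) Volume: 88,500 US gal × 3.785 L/gal = 334,972 L.
(a) Hardness to add: (180 − 75) = 105 mg/L as CaCO₃ × 334,972 L = 35,170 g as CaCO₃.
(a) Moles of Ca²⁺ (1 mol Ca²⁺ ≡ 1 mol CaCO₃): 35,170 / 100.1 g/mol = 351.4 mol.
(a) Mass of CaCl₂: 351.4 × 111 = 39,000 g.

(b) Volume: 1190 m³ = 1,190,000 L.
(b) CYA to add: (48 − 8) = 40 mg/L × 1,190,000 L = 47,600 g cyanuric acid.
(b) At 96% purity: 47,600 / 0.96 = 49,580 g product.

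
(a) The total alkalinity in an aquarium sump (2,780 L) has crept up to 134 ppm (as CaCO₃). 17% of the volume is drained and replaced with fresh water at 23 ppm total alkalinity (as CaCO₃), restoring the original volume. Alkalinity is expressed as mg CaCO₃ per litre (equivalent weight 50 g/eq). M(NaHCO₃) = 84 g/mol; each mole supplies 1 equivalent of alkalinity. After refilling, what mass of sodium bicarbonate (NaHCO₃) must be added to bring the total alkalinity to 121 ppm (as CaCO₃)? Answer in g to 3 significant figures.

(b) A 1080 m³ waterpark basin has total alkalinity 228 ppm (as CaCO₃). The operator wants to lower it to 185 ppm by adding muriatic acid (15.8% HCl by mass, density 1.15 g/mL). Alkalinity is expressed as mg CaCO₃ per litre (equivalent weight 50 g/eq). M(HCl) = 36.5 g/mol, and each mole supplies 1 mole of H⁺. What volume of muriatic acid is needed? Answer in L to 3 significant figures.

(a) 27.4 g; (b) 187 L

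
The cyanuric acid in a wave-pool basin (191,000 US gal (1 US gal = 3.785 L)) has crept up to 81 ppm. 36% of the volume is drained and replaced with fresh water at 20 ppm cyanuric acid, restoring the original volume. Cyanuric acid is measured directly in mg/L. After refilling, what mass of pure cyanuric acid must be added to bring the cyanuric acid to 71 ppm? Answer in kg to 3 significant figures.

8.65 kg

Volume: 191,000 US gal × 3.785 L/gal = 722,935 L.
After draining 36% and refilling: 81 × 0.64 + 20 × 0.36 = 59.04 ppm.
Deficit to target: 71 − 59.04 = 11.96 mg/L.
Mass: 11.96 mg/L × 722,935 L = 8646 g cyanuric acid.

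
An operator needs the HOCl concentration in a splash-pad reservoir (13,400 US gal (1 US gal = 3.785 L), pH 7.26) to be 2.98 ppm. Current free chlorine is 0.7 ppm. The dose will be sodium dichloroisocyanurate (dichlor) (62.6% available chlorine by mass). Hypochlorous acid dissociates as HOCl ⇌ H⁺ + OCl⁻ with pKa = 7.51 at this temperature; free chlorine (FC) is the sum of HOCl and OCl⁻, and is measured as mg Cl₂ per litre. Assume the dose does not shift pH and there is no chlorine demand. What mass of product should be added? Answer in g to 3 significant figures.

321 g

Volume: 13,400 US gal × 3.785 L/gal = 50,719 L.
[OCl⁻]/[HOCl] = 10^(pH − pKa) = 10^(7.26 − 7.51) = 0.5623; fraction as HOCl = 1/(1 + 0.5623) = 0.6401.
Free chlorine required for 2.98 ppm HOCl: 2.98 / 0.6401 = 4.656 ppm.
FC to add: 4.656 − 0.7 = 3.956 mg/L as Cl₂.
Cl₂ equivalent: 3.956 mg/L × 50,719 L = 200.6 g.
Product at 62.6% available Cl: 200.6 / 0.626 = 320.5 g.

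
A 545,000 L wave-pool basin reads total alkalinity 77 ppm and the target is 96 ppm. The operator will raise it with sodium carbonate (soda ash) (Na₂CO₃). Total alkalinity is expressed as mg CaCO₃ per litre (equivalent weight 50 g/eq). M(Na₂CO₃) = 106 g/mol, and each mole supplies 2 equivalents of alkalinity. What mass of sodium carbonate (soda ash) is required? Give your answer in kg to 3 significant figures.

Alkalinity to add: (96 − 77) = 19 mg/L as CaCO₃ × 545,000 L = 10,360 g as CaCO₃.
Equivalents: 10,360 g ÷ 50 g/eq = 207.1 eq.
Each mole of Na₂CO₃ supplies 2 eq, so 207.1 / 2 = 103.5 mol.
Mass: 103.5 mol × 106 g/mol = 10,980 g.

11.0 kg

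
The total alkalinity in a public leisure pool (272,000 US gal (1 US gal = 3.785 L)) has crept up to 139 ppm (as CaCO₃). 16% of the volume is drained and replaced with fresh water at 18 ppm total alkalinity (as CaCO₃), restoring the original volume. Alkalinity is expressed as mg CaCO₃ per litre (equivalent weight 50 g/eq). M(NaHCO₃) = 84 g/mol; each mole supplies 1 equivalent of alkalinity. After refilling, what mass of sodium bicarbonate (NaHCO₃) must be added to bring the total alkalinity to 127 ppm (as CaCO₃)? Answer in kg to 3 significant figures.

12.7 kg

Volume: 272,000 US gal × 3.785 L/gal = 1,029,520 L.
After draining 16% and refilling: 139 × 0.84 + 18 × 0.16 = 119.64 ppm.
Deficit to target: 127 − 119.64 = 7.36 mg/L.
As CaCO₃: 7.36 mg/L × 1,029,520 L = 7577 g; ÷ 50 g/eq ÷ 1 = 151.5 mol NaHCO₃.
Mass: 151.5 × 84 = 12,730 g.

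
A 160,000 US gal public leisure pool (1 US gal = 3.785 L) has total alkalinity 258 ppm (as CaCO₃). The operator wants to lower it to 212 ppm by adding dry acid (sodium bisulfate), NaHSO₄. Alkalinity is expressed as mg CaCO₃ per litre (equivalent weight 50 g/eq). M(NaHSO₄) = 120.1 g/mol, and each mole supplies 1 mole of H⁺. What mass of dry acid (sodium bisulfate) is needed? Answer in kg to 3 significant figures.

66.9 kg

Volume: 160,000 US gal × 3.785 L/gal = 605,600 L.
Alkalinity to neutralize: (258 − 212) = 46 mg/L as CaCO₃ × 605,600 L = 27,860 g as CaCO₃.
Equivalents of H⁺ required: 27,860 ÷ 50 g/eq = 557.2 eq = 557.2 mol NaHSO₄.
Mass of NaHSO₄: 557.2 × 120.1 = 66,910 g.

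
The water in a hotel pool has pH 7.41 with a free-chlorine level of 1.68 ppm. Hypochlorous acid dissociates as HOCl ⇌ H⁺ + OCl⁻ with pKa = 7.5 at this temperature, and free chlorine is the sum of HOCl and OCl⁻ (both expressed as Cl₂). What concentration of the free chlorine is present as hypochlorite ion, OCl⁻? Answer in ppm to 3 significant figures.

0.753 ppm

[OCl⁻]/[HOCl] = 10^(pH − pKa) = 10^(7.41 − 7.5) = 10^-0.09 = 0.8128.
Fraction as HOCl = 1 / (1 + 0.8128) = 0.5516.
OCl⁻ = (1 − 0.5516) × 1.68 ppm = 0.7533 ppm.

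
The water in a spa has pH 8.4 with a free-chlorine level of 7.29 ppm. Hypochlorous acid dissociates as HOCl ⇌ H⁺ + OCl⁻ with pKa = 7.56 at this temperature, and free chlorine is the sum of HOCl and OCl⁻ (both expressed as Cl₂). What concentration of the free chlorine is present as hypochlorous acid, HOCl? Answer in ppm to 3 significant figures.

0.921 ppm

[OCl⁻]/[HOCl] = 10^(pH − pKa) = 10^(8.4 − 7.56) = 10^0.84 = 6.918.
Fraction as HOCl = 1 / (1 + 6.918) = 0.1263.
HOCl = 0.1263 × 7.29 ppm = 0.9207 ppm.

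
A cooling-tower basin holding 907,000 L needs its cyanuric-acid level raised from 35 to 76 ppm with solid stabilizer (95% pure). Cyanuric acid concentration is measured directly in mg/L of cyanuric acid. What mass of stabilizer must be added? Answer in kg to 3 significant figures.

CYA to add: (76 − 35) = 41 mg/L × 907,000 L = 37,190 g cyanuric acid.
At 95% purity: 37,190 / 0.95 = 39,140 g product.

39.1 kg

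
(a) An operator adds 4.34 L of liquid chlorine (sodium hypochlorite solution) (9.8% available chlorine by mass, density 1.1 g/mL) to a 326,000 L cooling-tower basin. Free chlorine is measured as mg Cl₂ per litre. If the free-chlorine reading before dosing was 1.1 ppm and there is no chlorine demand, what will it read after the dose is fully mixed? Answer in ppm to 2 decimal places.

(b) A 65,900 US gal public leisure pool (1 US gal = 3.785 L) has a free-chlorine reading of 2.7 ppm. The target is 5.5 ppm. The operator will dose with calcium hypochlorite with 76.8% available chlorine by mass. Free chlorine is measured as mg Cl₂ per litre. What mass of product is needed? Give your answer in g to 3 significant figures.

(a) 2.54 ppm; (b) 909 g

(a) Mass of solution: 4.34 L × 1000 mL/L × 1.1 g/mL = 4774 g.
(a) Available chlorine delivered: 4774 g × 0.098 = 467.9 g as Cl₂.
(a) Concentration rise: 467.9 g / 326,000 L = 1.435 mg/L = 1.44 ppm.
(a) Final FC: 1.1 + 1.44 = 2.54 ppm.

(b) Volume: 65,900 US gal × 3.785 L/gal = 249,432 L.
(b) Chlorine deficit: 5.5 − 2.7 = 2.8 ppm = 2.8 mg/L as Cl₂.
(b) Cl₂ equivalent needed: 2.8 mg/L × 249,432 L = 698,400 mg = 698.4 g.
(b) Product at 76.8% available chlorine: 698.4 / 0.768 = 909.4 g.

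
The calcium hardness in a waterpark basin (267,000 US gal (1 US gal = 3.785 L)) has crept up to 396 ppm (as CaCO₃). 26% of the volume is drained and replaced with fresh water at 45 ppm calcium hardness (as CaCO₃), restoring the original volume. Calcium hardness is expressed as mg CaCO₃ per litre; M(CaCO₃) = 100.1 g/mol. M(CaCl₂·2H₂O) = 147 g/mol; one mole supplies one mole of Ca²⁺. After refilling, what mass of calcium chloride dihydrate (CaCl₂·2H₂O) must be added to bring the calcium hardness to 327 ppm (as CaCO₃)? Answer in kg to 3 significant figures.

33.0 kg

Volume: 267,000 US gal × 3.785 L/gal = 1,010,595 L.
After draining 26% and refilling: 396 × 0.74 + 45 × 0.26 = 304.74 ppm.
Deficit to target: 327 − 304.74 = 22.26 mg/L.
As CaCO₃: 22.26 mg/L × 1,010,595 L = 22,500 g; ÷ 100.1 = 224.7 mol Ca²⁺.
Mass: 224.7 × 147 = 33,040 g.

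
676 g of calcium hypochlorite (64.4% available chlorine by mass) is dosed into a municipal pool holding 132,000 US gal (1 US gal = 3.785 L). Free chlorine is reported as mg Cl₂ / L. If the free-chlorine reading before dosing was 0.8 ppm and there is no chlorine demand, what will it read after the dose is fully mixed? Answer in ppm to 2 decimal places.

1.67 ppm

Volume: 132,000 US gal × 3.785 L/gal = 499,620 L.
Available chlorine delivered: 676 g × 0.644 = 435.3 g as Cl₂.
Concentration rise: 435.3 g / 499,620 L = 0.8714 mg/L = 0.87 ppm.
Final FC: 0.8 + 0.87 = 1.67 ppm.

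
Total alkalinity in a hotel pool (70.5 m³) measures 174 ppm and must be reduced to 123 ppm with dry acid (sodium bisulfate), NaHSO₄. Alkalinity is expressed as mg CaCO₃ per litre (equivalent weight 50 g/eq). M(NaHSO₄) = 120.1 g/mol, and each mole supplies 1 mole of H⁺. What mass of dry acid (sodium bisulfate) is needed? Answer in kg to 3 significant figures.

8.64 kg

Volume: 70.5 m³ = 70,500 L.
Alkalinity to neutralize: (174 − 123) = 51 mg/L as CaCO₃ × 70,500 L = 3596 g as CaCO₃.
Equivalents of H⁺ required: 3596 ÷ 50 g/eq = 71.91 eq = 71.91 mol NaHSO₄.
Mass of NaHSO₄: 71.91 × 120.1 = 8636 g.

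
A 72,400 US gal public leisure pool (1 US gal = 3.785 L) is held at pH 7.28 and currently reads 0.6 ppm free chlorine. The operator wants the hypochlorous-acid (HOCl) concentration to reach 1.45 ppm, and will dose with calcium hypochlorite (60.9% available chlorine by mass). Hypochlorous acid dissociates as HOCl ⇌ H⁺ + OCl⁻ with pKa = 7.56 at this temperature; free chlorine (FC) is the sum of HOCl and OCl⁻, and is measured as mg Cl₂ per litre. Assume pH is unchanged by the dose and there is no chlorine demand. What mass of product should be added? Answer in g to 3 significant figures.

Volume: 72,400 US gal × 3.785 L/gal = 274,034 L.
[OCl⁻]/[HOCl] = 10^(pH − pKa) = 10^(7.28 − 7.56) = 0.5248; fraction as HOCl = 1/(1 + 0.5248) = 0.6558.
Free chlorine required for 1.45 ppm HOCl: 1.45 / 0.6558 = 2.211 ppm.
FC to add: 2.211 − 0.6 = 1.611 mg/L as Cl₂.
Cl₂ equivalent: 1.611 mg/L × 274,034 L = 441.5 g.
Product at 60.9% available Cl: 441.5 / 0.609 = 724.9 g.

725 g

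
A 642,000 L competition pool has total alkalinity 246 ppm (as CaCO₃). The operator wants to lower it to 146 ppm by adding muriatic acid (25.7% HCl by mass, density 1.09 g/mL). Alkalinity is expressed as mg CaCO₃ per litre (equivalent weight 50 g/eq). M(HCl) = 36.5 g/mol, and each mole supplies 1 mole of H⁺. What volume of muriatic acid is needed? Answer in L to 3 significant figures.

167 L

Alkalinity to neutralize: (246 − 146) = 100 mg/L as CaCO₃ × 642,000 L = 64,200 g as CaCO₃.
Equivalents of H⁺ required: 64,200 ÷ 50 g/eq = 1284 eq = 1284 mol HCl.
Mass of HCl: 1284 × 36.5 = 46,870 g.
Mass of 25.7% solution: 46,870 / 0.257 = 182,400 g.
Volume: 182,400 g ÷ 1.09 g/mL = 167,300 mL.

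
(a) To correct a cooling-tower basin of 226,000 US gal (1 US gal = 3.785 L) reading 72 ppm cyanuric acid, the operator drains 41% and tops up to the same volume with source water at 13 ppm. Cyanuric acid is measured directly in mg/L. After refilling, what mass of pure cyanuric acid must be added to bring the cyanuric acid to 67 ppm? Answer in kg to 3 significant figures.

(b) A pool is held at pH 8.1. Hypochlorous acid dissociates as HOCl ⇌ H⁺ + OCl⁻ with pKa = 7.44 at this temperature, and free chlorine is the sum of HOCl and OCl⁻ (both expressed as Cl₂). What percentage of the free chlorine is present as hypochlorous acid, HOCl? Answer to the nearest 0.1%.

(a) 16.4 kg; (b) 18.0%

(a) Volume: 226,000 US gal × 3.785 L/gal = 855,410 L.
(a) After draining 41% and refilling: 72 × 0.59 + 13 × 0.41 = 47.81 ppm.
(a) Deficit to target: 67 − 47.81 = 19.19 mg/L.
(a) Mass: 19.19 mg/L × 855,410 L = 16,420 g cyanuric acid.

(b) [OCl⁻]/[HOCl] = 10^(pH − pKa) = 10^(8.1 − 7.44) = 10^0.66 = 4.571.
(b) Fraction as HOCl = 1 / (1 + 4.571) = 0.1795.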